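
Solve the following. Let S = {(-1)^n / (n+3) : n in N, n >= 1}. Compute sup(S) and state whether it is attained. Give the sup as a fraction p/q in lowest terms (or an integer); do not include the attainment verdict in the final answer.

Analysis:
- Values: -1/4, 1/5, -1/6, 1/7, -1/8, ...
- Positive terms (even n): 1/(2+3), 1/(4+3), ... decreasing -> max = 1/5 (n=2).
- Negative terms (odd n): -1/(1+3), -1/(3+3), ... increasing -> min = -1/4 (n=1).
- So sup = 1/5 (attained at n=2); inf = -1/4 (attained at n=1).
Conclusion: sup(S) = 1/5, attained in S.

1/5


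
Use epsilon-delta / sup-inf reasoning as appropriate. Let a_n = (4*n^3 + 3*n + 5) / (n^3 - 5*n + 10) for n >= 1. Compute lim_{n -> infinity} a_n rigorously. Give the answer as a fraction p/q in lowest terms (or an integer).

Divide numerator and denominator by n^3, the highest power:
numerator / n^3 = 4 + 3/n^2 + 5/n^3
denominator / n^3 = 1 - 5/n^2 + 10/n^3
As n -> infinity, all terms of the form c/n^k (k >= 1) tend to 0.
So numerator / n^3 -> 4 and denominator / n^3 -> 1.
Therefore lim a_n = 4.

4


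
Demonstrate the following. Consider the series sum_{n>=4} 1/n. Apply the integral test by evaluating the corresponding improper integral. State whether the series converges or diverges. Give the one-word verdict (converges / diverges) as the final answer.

Let f(x) = 1/x. Then f is positive, continuous, and decreasing on [4, infinity), so the integral test applies.
Compute the improper integral int_{4}^infinity f(x) dx:
  antiderivative F(x) = log(x).
  As x -> infinity, log(x) -> infinity.
  So int = infinity - log(4) = infinity. By the integral test, the series diverges.

diverges


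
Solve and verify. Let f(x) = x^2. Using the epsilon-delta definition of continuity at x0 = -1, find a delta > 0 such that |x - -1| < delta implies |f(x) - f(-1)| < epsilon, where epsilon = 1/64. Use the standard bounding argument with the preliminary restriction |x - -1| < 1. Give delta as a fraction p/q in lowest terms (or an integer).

Factor: |x^2 - (-1)^2| = |x - -1| * |x + -1|.
Impose |x - -1| < 1 first. Then |x + -1| = |(x - -1) + 2*(-1)| <= |x - -1| + 2*|-1| < 1 + 2 = 3.
So |x^2 - (-1)^2| < delta * 3.
We need delta * 3 <= 1/64, i.e. delta <= 1/64/3 = 1/192.
Since 1/192 < 1, this is tighter than 1; take delta = 1/192.
So delta = 1/192 works.

1/192


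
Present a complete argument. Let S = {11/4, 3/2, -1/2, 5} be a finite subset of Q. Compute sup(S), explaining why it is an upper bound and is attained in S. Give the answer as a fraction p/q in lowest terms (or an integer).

S is finite, so sup(S) = max(S).
Sorted decreasing:
5, 11/4, 3/2, -1/2
The extremum is 5.
For every x in S, x <= 5. And 5 is in S, so it is attained.
Therefore sup(S) = 5.

5


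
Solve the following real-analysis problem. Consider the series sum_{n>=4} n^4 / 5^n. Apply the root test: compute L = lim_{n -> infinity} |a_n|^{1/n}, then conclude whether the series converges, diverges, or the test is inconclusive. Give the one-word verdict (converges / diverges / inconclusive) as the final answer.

Let a_n denote the general term. Form |a_n|^(1/n) and simplify:
|a_n|^(1/n) = n^(4/n)/5
Take the limit as n -> infinity: L = 1/5.
Since L = 1/5 < 1, the root test implies convergence.

converges


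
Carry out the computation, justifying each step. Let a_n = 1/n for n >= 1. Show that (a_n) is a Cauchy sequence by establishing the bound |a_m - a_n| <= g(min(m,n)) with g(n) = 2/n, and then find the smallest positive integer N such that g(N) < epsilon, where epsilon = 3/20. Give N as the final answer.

For any m, n >= 1, by the triangle inequality:
|a_m - a_n| = |1/m - 1/n| <= 1/m + 1/n <= 2/min(m,n).
So g(n) = 2/n bounds the Cauchy difference. Since g(n) -> 0, (a_n) is Cauchy.
Now solve g(N) < 3/20: 2/N < 3/20 <=> N > 2 / (3/20) = 40/3.
The smallest integer strictly greater than 40/3 is N = 14.
Check: g(14) = 2/14 = 1/7 < 3/20; g(13) = 2/13 >= 3/20. So N = 14.

14


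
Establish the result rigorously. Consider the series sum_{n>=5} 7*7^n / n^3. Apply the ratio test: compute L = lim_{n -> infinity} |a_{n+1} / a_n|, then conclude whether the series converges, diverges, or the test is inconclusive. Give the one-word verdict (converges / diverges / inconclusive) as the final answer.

Let a_n denote the general term. Form the ratio a_{n+1}/a_n and simplify:
a_{n+1}/a_n = 7*n^3/(n + 1)^3
Take the limit as n -> infinity: L = 7.
Since L = 7 > 1 (or L = infinity), the ratio test implies the series diverges.

diverges


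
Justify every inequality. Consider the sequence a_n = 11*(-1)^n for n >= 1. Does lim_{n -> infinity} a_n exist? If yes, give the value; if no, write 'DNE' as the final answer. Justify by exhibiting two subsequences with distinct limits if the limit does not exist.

Examine the behaviour of a_n along subsequences.
Even-n subsequence a_{2k} = 11 -> 11. Odd-n subsequence a_{2k+1} = -11 -> -11.
Since these two subsequential limits are 11 and -11, distinct, the full sequence cannot converge (a convergent sequence has all subsequences tending to the same limit). So lim a_n does not exist.

DNE


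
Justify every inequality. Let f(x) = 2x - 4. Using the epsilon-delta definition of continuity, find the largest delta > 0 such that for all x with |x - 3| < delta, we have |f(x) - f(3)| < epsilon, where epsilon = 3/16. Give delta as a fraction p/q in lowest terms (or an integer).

We compute f(3) = 2*(3) - 4 = 2.
|f(x) - f(3)| = |2x - 4 - (2)| = |2(x - 3)| = 2|x - 3|.
We need 2|x - 3| < 3/16, i.e. |x - 3| < 3/16 / 2 = 3/32.
So any delta <= 3/32 works. Conversely, if delta > 3/32, then x = 3 + 3/32 satisfies |x - 3| = 3/32 < delta but |f(x) - f(3)| = 2 * 3/32 = 3/16, which is not < 3/16; so no larger delta works.
Hence the largest such delta is 3/32.

3/32


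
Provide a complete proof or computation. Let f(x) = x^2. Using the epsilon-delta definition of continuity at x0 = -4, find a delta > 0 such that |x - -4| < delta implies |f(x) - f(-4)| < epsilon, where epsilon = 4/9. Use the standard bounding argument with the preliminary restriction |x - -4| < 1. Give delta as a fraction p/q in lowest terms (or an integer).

Factor: |x^2 - (-4)^2| = |x - -4| * |x + -4|.
Impose |x - -4| < 1 first. Then |x + -4| = |(x - -4) + 2*(-4)| <= |x - -4| + 2*|-4| < 1 + 8 = 9.
So |x^2 - (-4)^2| < delta * 9.
We need delta * 9 <= 4/9, i.e. delta <= 4/9/9 = 4/81.
Since 4/81 < 1, this is tighter than 1; take delta = 4/81.
So delta = 4/81 works.

4/81


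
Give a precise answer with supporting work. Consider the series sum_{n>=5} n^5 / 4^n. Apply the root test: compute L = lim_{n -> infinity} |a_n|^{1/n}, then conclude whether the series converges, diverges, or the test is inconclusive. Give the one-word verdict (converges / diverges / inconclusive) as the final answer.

Let a_n denote the general term. Form |a_n|^(1/n) and simplify:
|a_n|^(1/n) = n^(5/n)/4
Take the limit as n -> infinity: L = 1/4.
Since L = 1/4 < 1, the root test implies convergence.

converges


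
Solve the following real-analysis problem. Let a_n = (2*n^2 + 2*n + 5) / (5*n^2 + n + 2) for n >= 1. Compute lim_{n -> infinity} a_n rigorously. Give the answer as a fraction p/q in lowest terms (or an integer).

Divide numerator and denominator by n^2, the highest power:
numerator / n^2 = 2 + 2/n + 5/n^2
denominator / n^2 = 5 + 1/n + 2/n^2
As n -> infinity, all terms of the form c/n^k (k >= 1) tend to 0.
So numerator / n^2 -> 2 and denominator / n^2 -> 5.
Therefore lim a_n = 2/5.

2/5


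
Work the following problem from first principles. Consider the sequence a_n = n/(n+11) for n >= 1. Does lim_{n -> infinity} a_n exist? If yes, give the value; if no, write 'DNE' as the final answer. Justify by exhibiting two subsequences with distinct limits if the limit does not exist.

Examine the behaviour of a_n along subsequences.
Even-n subsequence a_{2k} = (2k)/(2k+11) -> 1. Odd-n subsequence a_{2k+1} = (2k+1)/(2k+12) -> 1. Both tend to 1, which suggests the limit is 1; verify directly.
|a_n - 1| = |n - (n+11)| / (n+11) = 11/(n+11) < 11/n for every n >= 1.
Given epsilon > 0, choose a positive integer N > 11/epsilon. Then for all n >= N, |a_n - 1| < 11/n <= 11/N < epsilon.
So by the definition of the limit, lim a_n exists and equals 1.

1


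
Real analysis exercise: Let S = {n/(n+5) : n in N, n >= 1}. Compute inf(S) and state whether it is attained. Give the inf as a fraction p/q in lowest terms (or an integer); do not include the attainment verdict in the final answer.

Analysis:
- Values: 1/6, 2/7, 3/8, 4/9, ... strictly increasing.
- Minimum is 1/6 (n=1); inf = 1/6 (attained).
- n/(n+5) = 1 - 5/(n+5) -> 1 from below as n -> infinity, and never equals 1.
- So sup = 1 (not attained).
Conclusion: inf(S) = 1/6, attained in S.

1/6


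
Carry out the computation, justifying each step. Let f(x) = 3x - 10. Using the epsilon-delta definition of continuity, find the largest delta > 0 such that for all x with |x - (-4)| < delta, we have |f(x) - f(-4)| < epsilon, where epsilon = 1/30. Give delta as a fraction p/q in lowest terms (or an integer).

We compute f(-4) = 3*(-4) - 10 = -22.
|f(x) - f(-4)| = |3x - 10 - (-22)| = |3(x - (-4))| = 3|x - (-4)|.
We need 3|x - (-4)| < 1/30, i.e. |x - (-4)| < 1/30 / 3 = 1/90.
So any delta <= 1/90 works. Conversely, if delta > 1/90, then x = -4 + 1/90 satisfies |x - (-4)| = 1/90 < delta but |f(x) - f(-4)| = 3 * 1/90 = 1/30, which is not < 1/30; so no larger delta works.
Hence the largest such delta is 1/90.

1/90


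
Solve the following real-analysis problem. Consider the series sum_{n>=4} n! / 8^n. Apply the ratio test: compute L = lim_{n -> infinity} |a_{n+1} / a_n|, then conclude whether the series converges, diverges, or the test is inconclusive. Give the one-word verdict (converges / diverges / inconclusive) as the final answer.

Let a_n denote the general term. Form the ratio a_{n+1}/a_n and simplify:
a_{n+1}/a_n = n/8 + 1/8
Take the limit as n -> infinity: L = infinity.
Since L = infinity > 1 (or L = infinity), the ratio test implies the series diverges.

diverges


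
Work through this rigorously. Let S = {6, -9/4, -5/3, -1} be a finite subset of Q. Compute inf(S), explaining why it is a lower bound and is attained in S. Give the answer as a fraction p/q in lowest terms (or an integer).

S is finite, so inf(S) = min(S).
Sorted increasing:
-9/4, -5/3, -1, 6
The extremum is -9/4.
For every x in S, x >= -9/4. And -9/4 is in S, so it is attained.
Therefore inf(S) = -9/4.

-9/4


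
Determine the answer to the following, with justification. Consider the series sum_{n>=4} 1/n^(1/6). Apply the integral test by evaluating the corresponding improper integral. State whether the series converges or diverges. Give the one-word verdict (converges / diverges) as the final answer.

Let f(x) = x^(-1/6). Then f is positive, continuous, and decreasing on [4, infinity), so the integral test applies.
Compute the improper integral int_{4}^infinity f(x) dx:
  antiderivative F(x) = 6*x^(5/6)/5.
  As x -> infinity, F(x) -> infinity (since p = 1/6 < 1).
  So the integral diverges. By the integral test, the series diverges.

diverges


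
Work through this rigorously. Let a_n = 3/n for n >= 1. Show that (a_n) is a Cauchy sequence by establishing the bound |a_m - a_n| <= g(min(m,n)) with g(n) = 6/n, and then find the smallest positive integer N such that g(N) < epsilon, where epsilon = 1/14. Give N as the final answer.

For any m, n >= 1, by the triangle inequality:
|a_m - a_n| = |3/m - 3/n| <= 3*1/m + 3*1/n <= 6/min(m,n).
So g(n) = 6/n bounds the Cauchy difference. Since g(n) -> 0, (a_n) is Cauchy.
Now solve g(N) < 1/14: 6/N < 1/14 <=> N > 6 / (1/14) = 84.
The smallest integer strictly greater than 84 is N = 85.
Check: g(85) = 6/85 = 6/85 < 1/14; g(84) = 1/14 >= 1/14. So N = 85.

85


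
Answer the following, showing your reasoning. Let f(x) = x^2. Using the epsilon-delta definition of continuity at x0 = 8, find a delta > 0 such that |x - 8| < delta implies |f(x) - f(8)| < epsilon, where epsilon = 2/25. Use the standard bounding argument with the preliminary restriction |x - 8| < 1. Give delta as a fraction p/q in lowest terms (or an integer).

Factor: |x^2 - (8)^2| = |x - 8| * |x + 8|.
Impose |x - 8| < 1 first. Then |x + 8| = |(x - 8) + 2*(8)| <= |x - 8| + 2*|8| < 1 + 16 = 17.
So |x^2 - (8)^2| < delta * 17.
We need delta * 17 <= 2/25, i.e. delta <= 2/25/17 = 2/425.
Since 2/425 < 1, this is tighter than 1; take delta = 2/425.
So delta = 2/425 works.

2/425


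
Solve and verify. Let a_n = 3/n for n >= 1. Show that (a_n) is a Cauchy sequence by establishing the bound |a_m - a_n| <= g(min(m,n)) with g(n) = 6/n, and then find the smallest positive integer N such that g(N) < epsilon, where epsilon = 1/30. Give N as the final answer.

For any m, n >= 1, by the triangle inequality:
|a_m - a_n| = |3/m - 3/n| <= 3*1/m + 3*1/n <= 6/min(m,n).
So g(n) = 6/n bounds the Cauchy difference. Since g(n) -> 0, (a_n) is Cauchy.
Now solve g(N) < 1/30: 6/N < 1/30 <=> N > 6 / (1/30) = 180.
The smallest integer strictly greater than 180 is N = 181.
Check: g(181) = 6/181 = 6/181 < 1/30; g(180) = 1/30 >= 1/30. So N = 181.

181


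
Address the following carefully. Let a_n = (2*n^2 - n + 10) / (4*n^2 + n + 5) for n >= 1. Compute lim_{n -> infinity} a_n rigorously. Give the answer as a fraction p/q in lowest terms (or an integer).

Divide numerator and denominator by n^2, the highest power:
numerator / n^2 = 2 - 1/n + 10/n^2
denominator / n^2 = 4 + 1/n + 5/n^2
As n -> infinity, all terms of the form c/n^k (k >= 1) tend to 0.
So numerator / n^2 -> 2 and denominator / n^2 -> 4.
Therefore lim a_n = 1/2.

1/2


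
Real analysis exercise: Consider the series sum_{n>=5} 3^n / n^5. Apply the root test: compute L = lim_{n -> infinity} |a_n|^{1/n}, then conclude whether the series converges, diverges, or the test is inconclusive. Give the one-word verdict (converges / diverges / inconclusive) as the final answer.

Let a_n denote the general term. Form |a_n|^(1/n) and simplify:
|a_n|^(1/n) = 3/n^(5/n)
Take the limit as n -> infinity: L = 3.
Since L = 3 > 1, the root test implies divergence.

diverges


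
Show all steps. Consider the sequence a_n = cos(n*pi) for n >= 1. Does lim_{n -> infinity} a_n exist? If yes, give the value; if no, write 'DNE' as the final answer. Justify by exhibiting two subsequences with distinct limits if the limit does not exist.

Examine the behaviour of a_n along subsequences.
cos(n*pi) = (-1)^n, so a_n = (-1)^n. a_{2k} = 1 -> 1. a_{2k+1} = -1 -> -1.
Since these two subsequential limits are 1 and -1, distinct, the full sequence cannot converge (a convergent sequence has all subsequences tending to the same limit). So lim a_n does not exist.

DNE


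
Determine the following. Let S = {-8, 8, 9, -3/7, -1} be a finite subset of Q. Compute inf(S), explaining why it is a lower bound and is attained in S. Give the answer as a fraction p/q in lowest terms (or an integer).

S is finite, so inf(S) = min(S).
Sorted increasing:
-8, -1, -3/7, 8, 9
The extremum is -8.
For every x in S, x >= -8. And -8 is in S, so it is attained.
Therefore inf(S) = -8.

-8


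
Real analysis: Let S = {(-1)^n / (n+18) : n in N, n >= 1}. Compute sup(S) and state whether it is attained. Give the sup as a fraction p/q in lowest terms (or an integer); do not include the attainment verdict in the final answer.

Analysis:
- Values: -1/19, 1/20, -1/21, 1/22, -1/23, ...
- Positive terms (even n): 1/(2+18), 1/(4+18), ... decreasing -> max = 1/20 (n=2).
- Negative terms (odd n): -1/(1+18), -1/(3+18), ... increasing -> min = -1/19 (n=1).
- So sup = 1/20 (attained at n=2); inf = -1/19 (attained at n=1).
Conclusion: sup(S) = 1/20, attained in S.

1/20


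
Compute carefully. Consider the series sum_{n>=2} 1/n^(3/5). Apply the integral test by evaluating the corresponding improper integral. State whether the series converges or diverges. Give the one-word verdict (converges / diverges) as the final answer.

Let f(x) = x^(-3/5). Then f is positive, continuous, and decreasing on [2, infinity), so the integral test applies.
Compute the improper integral int_{2}^infinity f(x) dx:
  antiderivative F(x) = 5*x^(2/5)/2.
  As x -> infinity, F(x) -> infinity (since p = 3/5 < 1).
  So the integral diverges. By the integral test, the series diverges.

diverges


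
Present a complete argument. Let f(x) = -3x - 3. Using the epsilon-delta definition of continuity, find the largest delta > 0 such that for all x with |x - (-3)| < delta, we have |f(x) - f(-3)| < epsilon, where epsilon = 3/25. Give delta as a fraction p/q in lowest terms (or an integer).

We compute f(-3) = -3*(-3) - 3 = 6.
|f(x) - f(-3)| = |-3x - 3 - (6)| = |-3(x - (-3))| = 3|x - (-3)|.
We need 3|x - (-3)| < 3/25, i.e. |x - (-3)| < 3/25 / 3 = 1/25.
So any delta <= 1/25 works. Conversely, if delta > 1/25, then x = -3 + 1/25 satisfies |x - (-3)| = 1/25 < delta but |f(x) - f(-3)| = 3 * 1/25 = 3/25, which is not < 3/25; so no larger delta works.
Hence the largest such delta is 1/25.

1/25


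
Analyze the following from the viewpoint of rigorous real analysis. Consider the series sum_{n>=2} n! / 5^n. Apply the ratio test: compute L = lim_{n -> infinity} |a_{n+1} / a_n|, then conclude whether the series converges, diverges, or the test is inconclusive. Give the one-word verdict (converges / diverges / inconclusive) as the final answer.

Let a_n denote the general term. Form the ratio a_{n+1}/a_n and simplify:
a_{n+1}/a_n = n/5 + 1/5
Take the limit as n -> infinity: L = infinity.
Since L = infinity > 1 (or L = infinity), the ratio test implies the series diverges.

diverges


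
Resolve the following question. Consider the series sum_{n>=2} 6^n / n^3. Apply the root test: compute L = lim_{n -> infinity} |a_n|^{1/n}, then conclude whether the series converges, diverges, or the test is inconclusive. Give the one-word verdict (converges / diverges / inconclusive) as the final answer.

Let a_n denote the general term. Form |a_n|^(1/n) and simplify:
|a_n|^(1/n) = 6/n^(3/n)
Take the limit as n -> infinity: L = 6.
Since L = 6 > 1, the root test implies divergence.

diverges


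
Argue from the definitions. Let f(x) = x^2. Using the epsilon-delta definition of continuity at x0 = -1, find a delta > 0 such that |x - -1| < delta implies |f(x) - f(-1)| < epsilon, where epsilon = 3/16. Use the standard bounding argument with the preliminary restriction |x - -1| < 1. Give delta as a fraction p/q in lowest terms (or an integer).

Factor: |x^2 - (-1)^2| = |x - -1| * |x + -1|.
Impose |x - -1| < 1 first. Then |x + -1| = |(x - -1) + 2*(-1)| <= |x - -1| + 2*|-1| < 1 + 2 = 3.
So |x^2 - (-1)^2| < delta * 3.
We need delta * 3 <= 3/16, i.e. delta <= 3/16/3 = 1/16.
Since 1/16 < 1, this is tighter than 1; take delta = 1/16.
So delta = 1/16 works.

1/16


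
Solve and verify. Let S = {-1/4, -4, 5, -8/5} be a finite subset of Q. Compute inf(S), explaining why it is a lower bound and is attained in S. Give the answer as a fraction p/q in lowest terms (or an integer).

S is finite, so inf(S) = min(S).
Sorted increasing:
-4, -8/5, -1/4, 5
The extremum is -4.
For every x in S, x >= -4. And -4 is in S, so it is attained.
Therefore inf(S) = -4.

-4


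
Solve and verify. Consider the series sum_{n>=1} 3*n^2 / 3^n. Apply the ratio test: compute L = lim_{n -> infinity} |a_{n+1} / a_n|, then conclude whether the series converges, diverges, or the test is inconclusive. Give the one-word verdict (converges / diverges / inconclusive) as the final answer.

Let a_n denote the general term. Form the ratio a_{n+1}/a_n and simplify:
a_{n+1}/a_n = (n + 1)^2/(3*n^2)
Take the limit as n -> infinity: L = 1/3.
Since L = 1/3 < 1, the ratio test implies the series converges.

converges


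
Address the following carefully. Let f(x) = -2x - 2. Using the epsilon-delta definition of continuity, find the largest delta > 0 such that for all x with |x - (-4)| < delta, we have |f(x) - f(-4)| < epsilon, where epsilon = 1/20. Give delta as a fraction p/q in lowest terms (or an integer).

We compute f(-4) = -2*(-4) - 2 = 6.
|f(x) - f(-4)| = |-2x - 2 - (6)| = |-2(x - (-4))| = 2|x - (-4)|.
We need 2|x - (-4)| < 1/20, i.e. |x - (-4)| < 1/20 / 2 = 1/40.
So any delta <= 1/40 works. Conversely, if delta > 1/40, then x = -4 + 1/40 satisfies |x - (-4)| = 1/40 < delta but |f(x) - f(-4)| = 2 * 1/40 = 1/20, which is not < 1/20; so no larger delta works.
Hence the largest such delta is 1/40.

1/40


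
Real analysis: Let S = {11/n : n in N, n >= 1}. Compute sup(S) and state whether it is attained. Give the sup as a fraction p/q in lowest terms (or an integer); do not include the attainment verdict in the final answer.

Analysis:
- Values: 11, 11/2, 11/3, 11/4, ... strictly decreasing.
- The maximum is 11 (n=1); sup = 11 (attained).
- The set is bounded below by 0; 11/n -> 0 so 0 is the greatest lower bound.
- 0 is not in the set, so inf = 0 is not attained.
Conclusion: sup(S) = 11, attained in S.

11


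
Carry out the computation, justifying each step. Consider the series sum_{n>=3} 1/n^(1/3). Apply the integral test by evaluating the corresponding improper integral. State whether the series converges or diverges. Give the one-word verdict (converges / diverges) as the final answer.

Let f(x) = x^(-1/3). Then f is positive, continuous, and decreasing on [3, infinity), so the integral test applies.
Compute the improper integral int_{3}^infinity f(x) dx:
  antiderivative F(x) = 3*x^(2/3)/2.
  As x -> infinity, F(x) -> infinity (since p = 1/3 < 1).
  So the integral diverges. By the integral test, the series diverges.

diverges


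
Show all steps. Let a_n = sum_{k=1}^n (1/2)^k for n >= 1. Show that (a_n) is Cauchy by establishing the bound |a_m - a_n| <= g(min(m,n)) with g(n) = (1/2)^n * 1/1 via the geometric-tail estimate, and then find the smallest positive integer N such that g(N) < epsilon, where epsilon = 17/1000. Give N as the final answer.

For m > n >= 1: |a_m - a_n| = sum_{k=n+1}^m (1/2)^k < sum_{k=n+1}^infinity (1/2)^k = (1/2)^(n+1) / (1 - 1/2) = (1/2)^n * (1/2) * (2/1) = (1/2)^n * 1/1.
So g(n) = (1/2)^n / 1. Since g(n) -> 0, (a_n) is Cauchy.
Now solve g(N) < 17/1000: (1/2)^N / 1 < 17/1000 <=> 2^N > 1 / (1 * 17/1000) = 1000/17.
Check powers of 2: 2^5 = 32 <= 1000/17, 2^6 = 64 > 1000/17.
So the smallest such N is 6. Check: g(6) = 1/(1 * 64) = 1/64 < 17/1000.

6


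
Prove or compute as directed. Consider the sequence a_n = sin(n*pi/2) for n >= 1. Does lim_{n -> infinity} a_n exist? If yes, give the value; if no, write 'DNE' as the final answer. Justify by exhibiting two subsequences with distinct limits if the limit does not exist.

Examine the behaviour of a_n along subsequences.
a_{4k+1} = sin(pi/2 + 2k*pi) = 1 -> 1. a_{4k+3} = sin(3pi/2 + 2k*pi) = -1 -> -1.
Since these two subsequential limits are 1 and -1, distinct, the full sequence cannot converge (a convergent sequence has all subsequences tending to the same limit). So lim a_n does not exist.

DNE


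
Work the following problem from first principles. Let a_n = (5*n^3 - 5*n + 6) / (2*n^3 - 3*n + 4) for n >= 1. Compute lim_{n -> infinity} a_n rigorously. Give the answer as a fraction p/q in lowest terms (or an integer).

Divide numerator and denominator by n^3, the highest power:
numerator / n^3 = 5 - 5/n^2 + 6/n^3
denominator / n^3 = 2 - 3/n^2 + 4/n^3
As n -> infinity, all terms of the form c/n^k (k >= 1) tend to 0.
So numerator / n^3 -> 5 and denominator / n^3 -> 2.
Therefore lim a_n = 5/2.

5/2


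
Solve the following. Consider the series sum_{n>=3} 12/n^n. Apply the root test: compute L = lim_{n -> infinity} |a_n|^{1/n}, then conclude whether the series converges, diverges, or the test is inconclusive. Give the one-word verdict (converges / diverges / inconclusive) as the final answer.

Let a_n denote the general term. Form |a_n|^(1/n) and simplify:
|a_n|^(1/n) = 12^(1/n)/n
Take the limit as n -> infinity: L = 0.
Since L = 0 < 1, the root test implies convergence.

converges


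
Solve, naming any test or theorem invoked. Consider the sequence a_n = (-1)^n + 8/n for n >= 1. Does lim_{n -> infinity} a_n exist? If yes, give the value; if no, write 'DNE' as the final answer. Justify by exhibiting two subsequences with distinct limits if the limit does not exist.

Examine the behaviour of a_n along subsequences.
a_{2k} = 1 + 8/(2k) -> 1. a_{2k+1} = -1 + 8/(2k+1) -> -1.
Since these two subsequential limits are 1 and -1, distinct, the full sequence cannot converge (a convergent sequence has all subsequences tending to the same limit). So lim a_n does not exist.

DNE


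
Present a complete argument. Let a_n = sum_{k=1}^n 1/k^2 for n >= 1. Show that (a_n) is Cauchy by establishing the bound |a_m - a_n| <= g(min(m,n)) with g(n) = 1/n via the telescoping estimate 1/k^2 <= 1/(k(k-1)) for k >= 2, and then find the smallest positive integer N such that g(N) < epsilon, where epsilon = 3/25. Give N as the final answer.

For m > n >= 1: |a_m - a_n| = sum_{k=n+1}^m 1/k^2.
Use 1/k^2 <= 1/(k(k-1)) = 1/(k-1) - 1/k for k >= 2:
sum_{k=n+1}^m 1/k^2 <= sum_{k=n+1}^m (1/(k-1) - 1/k) = 1/n - 1/m <= 1/n.
By symmetry the same bound holds with n,m swapped, so |a_m - a_n| <= 1/min(m,n) = g(min(m,n)). Since g(n) -> 0, (a_n) is Cauchy.
Now solve g(N) < 3/25: 1/N < 3/25 <=> N > 1/(3/25) = 25/3.
The smallest integer strictly greater than 25/3 is N = 9.
Check: g(9) = 1/9 < 3/25; g(8) = 1/8 >= 3/25. So N = 9.

9


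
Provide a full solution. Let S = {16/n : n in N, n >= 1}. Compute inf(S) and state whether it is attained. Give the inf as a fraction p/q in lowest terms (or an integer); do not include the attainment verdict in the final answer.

Analysis:
- Values: 16, 8, 16/3, 4, ... strictly decreasing.
- The maximum is 16 (n=1); sup = 16 (attained).
- The set is bounded below by 0; 16/n -> 0 so 0 is the greatest lower bound.
- 0 is not in the set, so inf = 0 is not attained.
Conclusion: inf(S) = 0, not attained in S.

0


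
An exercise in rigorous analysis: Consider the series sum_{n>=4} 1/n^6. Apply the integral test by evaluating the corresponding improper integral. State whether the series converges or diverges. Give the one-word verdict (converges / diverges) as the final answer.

Let f(x) = x^(-6). Then f is positive, continuous, and decreasing on [4, infinity), so the integral test applies.
Compute the improper integral int_{4}^infinity f(x) dx:
  antiderivative F(x) = -1/(5*x^5).
  As x -> infinity, F(x) -> 0 (since p = 6 > 1).
  So int = F(infinity) - F(4) = 0 - (-1/5120) = 1/5120.
  Finite, so by the integral test, the series converges.

converges


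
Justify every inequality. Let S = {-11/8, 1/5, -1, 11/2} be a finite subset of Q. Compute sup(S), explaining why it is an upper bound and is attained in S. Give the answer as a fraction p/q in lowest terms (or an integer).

S is finite, so sup(S) = max(S).
Sorted decreasing:
11/2, 1/5, -1, -11/8
The extremum is 11/2.
For every x in S, x <= 11/2. And 11/2 is in S, so it is attained.
Therefore sup(S) = 11/2.

11/2


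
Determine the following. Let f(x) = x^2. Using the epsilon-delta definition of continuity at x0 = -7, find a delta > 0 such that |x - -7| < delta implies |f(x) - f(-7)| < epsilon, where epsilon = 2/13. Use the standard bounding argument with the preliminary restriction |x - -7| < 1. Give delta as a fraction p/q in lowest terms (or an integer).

Factor: |x^2 - (-7)^2| = |x - -7| * |x + -7|.
Impose |x - -7| < 1 first. Then |x + -7| = |(x - -7) + 2*(-7)| <= |x - -7| + 2*|-7| < 1 + 14 = 15.
So |x^2 - (-7)^2| < delta * 15.
We need delta * 15 <= 2/13, i.e. delta <= 2/13/15 = 2/195.
Since 2/195 < 1, this is tighter than 1; take delta = 2/195.
So delta = 2/195 works.

2/195


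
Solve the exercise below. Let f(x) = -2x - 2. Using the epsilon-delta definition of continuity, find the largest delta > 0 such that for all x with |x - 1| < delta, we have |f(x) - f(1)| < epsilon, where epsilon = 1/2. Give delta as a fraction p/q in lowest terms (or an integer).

We compute f(1) = -2*(1) - 2 = -4.
|f(x) - f(1)| = |-2x - 2 - (-4)| = |-2(x - 1)| = 2|x - 1|.
We need 2|x - 1| < 1/2, i.e. |x - 1| < 1/2 / 2 = 1/4.
So any delta <= 1/4 works. Conversely, if delta > 1/4, then x = 1 + 1/4 satisfies |x - 1| = 1/4 < delta but |f(x) - f(1)| = 2 * 1/4 = 1/2, which is not < 1/2; so no larger delta works.
Hence the largest such delta is 1/4.

1/4


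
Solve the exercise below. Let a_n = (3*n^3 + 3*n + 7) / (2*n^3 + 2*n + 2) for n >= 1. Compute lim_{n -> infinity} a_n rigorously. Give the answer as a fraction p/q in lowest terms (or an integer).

Divide numerator and denominator by n^3, the highest power:
numerator / n^3 = 3 + 3/n^2 + 7/n^3
denominator / n^3 = 2 + 2/n^2 + 2/n^3
As n -> infinity, all terms of the form c/n^k (k >= 1) tend to 0.
So numerator / n^3 -> 3 and denominator / n^3 -> 2.
Therefore lim a_n = 3/2.

3/2


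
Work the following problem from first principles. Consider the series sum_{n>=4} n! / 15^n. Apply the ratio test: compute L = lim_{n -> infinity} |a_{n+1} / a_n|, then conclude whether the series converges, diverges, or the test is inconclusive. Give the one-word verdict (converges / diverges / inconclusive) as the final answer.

Let a_n denote the general term. Form the ratio a_{n+1}/a_n and simplify:
a_{n+1}/a_n = n/15 + 1/15
Take the limit as n -> infinity: L = infinity.
Since L = infinity > 1 (or L = infinity), the ratio test implies the series diverges.

diverges


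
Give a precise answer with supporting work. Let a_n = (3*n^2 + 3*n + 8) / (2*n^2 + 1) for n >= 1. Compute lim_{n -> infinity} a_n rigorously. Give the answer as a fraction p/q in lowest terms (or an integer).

Divide numerator and denominator by n^2, the highest power:
numerator / n^2 = 3 + 3/n + 8/n^2
denominator / n^2 = 2 + n^(-2)
As n -> infinity, all terms of the form c/n^k (k >= 1) tend to 0.
So numerator / n^2 -> 3 and denominator / n^2 -> 2.
Therefore lim a_n = 3/2.

3/2


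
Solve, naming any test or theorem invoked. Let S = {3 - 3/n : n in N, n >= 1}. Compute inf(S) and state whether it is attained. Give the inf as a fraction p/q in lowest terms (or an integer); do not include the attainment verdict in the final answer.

Analysis:
- Values: 0, 3/2, 2, 9/4, ... strictly increasing.
- Minimum is 0 (n=1); inf = 0 (attained).
- 3 - 3/n -> 3 from below; sup = 3, not attained.
Conclusion: inf(S) = 0, attained in S.

0


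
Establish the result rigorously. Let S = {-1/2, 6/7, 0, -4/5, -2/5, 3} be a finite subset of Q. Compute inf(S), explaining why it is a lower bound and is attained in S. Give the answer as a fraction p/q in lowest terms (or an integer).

S is finite, so inf(S) = min(S).
Sorted increasing:
-4/5, -1/2, -2/5, 0, 6/7, 3
The extremum is -4/5.
For every x in S, x >= -4/5. And -4/5 is in S, so it is attained.
Therefore inf(S) = -4/5.

-4/5


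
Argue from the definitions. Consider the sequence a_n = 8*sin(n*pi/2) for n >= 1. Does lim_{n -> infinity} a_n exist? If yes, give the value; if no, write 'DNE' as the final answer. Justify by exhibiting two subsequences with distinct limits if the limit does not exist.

Examine the behaviour of a_n along subsequences.
a_{4k+1} = 8*sin(pi/2 + 2k*pi) = 8 -> 8. a_{4k+3} = 8*sin(3pi/2 + 2k*pi) = -8 -> -8.
Since these two subsequential limits are 8 and -8, distinct, the full sequence cannot converge (a convergent sequence has all subsequences tending to the same limit). So lim a_n does not exist.

DNE


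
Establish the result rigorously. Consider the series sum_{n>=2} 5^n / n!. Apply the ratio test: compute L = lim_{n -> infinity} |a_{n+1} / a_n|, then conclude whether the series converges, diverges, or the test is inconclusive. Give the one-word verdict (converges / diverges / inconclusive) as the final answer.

Let a_n denote the general term. Form the ratio a_{n+1}/a_n and simplify:
a_{n+1}/a_n = 5/(n + 1)
Take the limit as n -> infinity: L = 0.
Since L = 0 < 1, the ratio test implies the series converges.

converges


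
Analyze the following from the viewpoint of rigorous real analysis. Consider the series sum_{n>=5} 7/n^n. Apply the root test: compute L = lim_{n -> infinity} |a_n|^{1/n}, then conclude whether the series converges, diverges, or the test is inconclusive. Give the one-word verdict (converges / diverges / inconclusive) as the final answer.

Let a_n denote the general term. Form |a_n|^(1/n) and simplify:
|a_n|^(1/n) = 7^(1/n)/n
Take the limit as n -> infinity: L = 0.
Since L = 0 < 1, the root test implies convergence.

converges


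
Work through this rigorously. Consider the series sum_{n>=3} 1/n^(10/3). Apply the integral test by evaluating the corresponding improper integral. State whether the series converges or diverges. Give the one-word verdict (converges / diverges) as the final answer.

Let f(x) = x^(-10/3). Then f is positive, continuous, and decreasing on [3, infinity), so the integral test applies.
Compute the improper integral int_{3}^infinity f(x) dx:
  antiderivative F(x) = -3/(7*x^(7/3)).
  As x -> infinity, F(x) -> 0 (since p = 10/3 > 1).
  So int = F(infinity) - F(3) = 0 - (-3^(2/3)/63) = 3^(2/3)/63.
  Finite, so by the integral test, the series converges.

converges


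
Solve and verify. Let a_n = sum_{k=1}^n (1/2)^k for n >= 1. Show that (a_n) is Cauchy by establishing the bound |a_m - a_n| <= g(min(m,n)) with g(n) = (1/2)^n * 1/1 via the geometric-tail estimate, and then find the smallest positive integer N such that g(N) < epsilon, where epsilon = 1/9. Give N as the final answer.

For m > n >= 1: |a_m - a_n| = sum_{k=n+1}^m (1/2)^k < sum_{k=n+1}^infinity (1/2)^k = (1/2)^(n+1) / (1 - 1/2) = (1/2)^n * (1/2) * (2/1) = (1/2)^n * 1/1.
So g(n) = (1/2)^n / 1. Since g(n) -> 0, (a_n) is Cauchy.
Now solve g(N) < 1/9: (1/2)^N / 1 < 1/9 <=> 2^N > 1 / (1 * 1/9) = 9.
Check powers of 2: 2^3 = 8 <= 9, 2^4 = 16 > 9.
So the smallest such N is 4. Check: g(4) = 1/(1 * 16) = 1/16 < 1/9.

4


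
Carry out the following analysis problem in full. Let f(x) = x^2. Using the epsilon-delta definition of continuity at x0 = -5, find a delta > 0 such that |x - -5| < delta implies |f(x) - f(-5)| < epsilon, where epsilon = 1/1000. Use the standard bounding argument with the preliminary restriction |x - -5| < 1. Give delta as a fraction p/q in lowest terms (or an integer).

Factor: |x^2 - (-5)^2| = |x - -5| * |x + -5|.
Impose |x - -5| < 1 first. Then |x + -5| = |(x - -5) + 2*(-5)| <= |x - -5| + 2*|-5| < 1 + 10 = 11.
So |x^2 - (-5)^2| < delta * 11.
We need delta * 11 <= 1/1000, i.e. delta <= 1/1000/11 = 1/11000.
Since 1/11000 < 1, this is tighter than 1; take delta = 1/11000.
So delta = 1/11000 works.

1/11000


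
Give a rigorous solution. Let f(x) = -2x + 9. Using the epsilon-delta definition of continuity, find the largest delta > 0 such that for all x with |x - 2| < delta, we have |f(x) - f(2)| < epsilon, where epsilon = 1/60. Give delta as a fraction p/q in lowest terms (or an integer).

We compute f(2) = -2*(2) + 9 = 5.
|f(x) - f(2)| = |-2x + 9 - (5)| = |-2(x - 2)| = 2|x - 2|.
We need 2|x - 2| < 1/60, i.e. |x - 2| < 1/60 / 2 = 1/120.
So any delta <= 1/120 works. Conversely, if delta > 1/120, then x = 2 + 1/120 satisfies |x - 2| = 1/120 < delta but |f(x) - f(2)| = 2 * 1/120 = 1/60, which is not < 1/60; so no larger delta works.
Hence the largest such delta is 1/120.

1/120


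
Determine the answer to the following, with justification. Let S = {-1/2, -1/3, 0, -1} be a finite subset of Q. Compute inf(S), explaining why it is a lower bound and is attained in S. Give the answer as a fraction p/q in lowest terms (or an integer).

S is finite, so inf(S) = min(S).
Sorted increasing:
-1, -1/2, -1/3, 0
The extremum is -1.
For every x in S, x >= -1. And -1 is in S, so it is attained.
Therefore inf(S) = -1.

-1


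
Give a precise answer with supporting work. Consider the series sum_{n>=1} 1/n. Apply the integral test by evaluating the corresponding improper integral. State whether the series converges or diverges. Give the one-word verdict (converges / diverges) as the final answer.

Let f(x) = 1/x. Then f is positive, continuous, and decreasing on [1, infinity), so the integral test applies.
Compute the improper integral int_{1}^infinity f(x) dx:
  antiderivative F(x) = log(x).
  As x -> infinity, log(x) -> infinity.
  So int = infinity - log(1) = infinity. By the integral test, the series diverges.

diverges


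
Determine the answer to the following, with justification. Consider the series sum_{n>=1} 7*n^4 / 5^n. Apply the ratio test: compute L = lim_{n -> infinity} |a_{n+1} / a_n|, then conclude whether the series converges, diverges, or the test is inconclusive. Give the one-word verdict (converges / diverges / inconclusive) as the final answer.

Let a_n denote the general term. Form the ratio a_{n+1}/a_n and simplify:
a_{n+1}/a_n = (n + 1)^4/(5*n^4)
Take the limit as n -> infinity: L = 1/5.
Since L = 1/5 < 1, the ratio test implies the series converges.

converges


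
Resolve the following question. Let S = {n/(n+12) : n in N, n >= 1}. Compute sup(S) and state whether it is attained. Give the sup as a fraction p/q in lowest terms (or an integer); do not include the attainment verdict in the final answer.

Analysis:
- Values: 1/13, 1/7, 1/5, 1/4, ... strictly increasing.
- Minimum is 1/13 (n=1); inf = 1/13 (attained).
- n/(n+12) = 1 - 12/(n+12) -> 1 from below as n -> infinity, and never equals 1.
- So sup = 1 (not attained).
Conclusion: sup(S) = 1, not attained in S.

1


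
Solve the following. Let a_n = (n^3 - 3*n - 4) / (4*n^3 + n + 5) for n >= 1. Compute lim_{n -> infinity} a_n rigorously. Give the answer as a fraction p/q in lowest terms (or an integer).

Divide numerator and denominator by n^3, the highest power:
numerator / n^3 = 1 - 3/n^2 - 4/n^3
denominator / n^3 = 4 + n^(-2) + 5/n^3
As n -> infinity, all terms of the form c/n^k (k >= 1) tend to 0.
So numerator / n^3 -> 1 and denominator / n^3 -> 4.
Therefore lim a_n = 1/4.

1/4


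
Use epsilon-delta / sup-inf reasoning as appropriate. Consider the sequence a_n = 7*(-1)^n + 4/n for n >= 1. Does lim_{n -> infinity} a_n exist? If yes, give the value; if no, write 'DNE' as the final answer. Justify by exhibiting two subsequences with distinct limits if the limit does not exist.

Examine the behaviour of a_n along subsequences.
a_{2k} = 7 + 4/(2k) -> 7. a_{2k+1} = -7 + 4/(2k+1) -> -7.
Since these two subsequential limits are 7 and -7, distinct, the full sequence cannot converge (a convergent sequence has all subsequences tending to the same limit). So lim a_n does not exist.

DNE


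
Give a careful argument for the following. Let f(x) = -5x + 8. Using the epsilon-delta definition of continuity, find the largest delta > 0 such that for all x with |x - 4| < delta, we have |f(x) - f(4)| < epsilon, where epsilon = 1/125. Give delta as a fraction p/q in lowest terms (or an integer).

We compute f(4) = -5*(4) + 8 = -12.
|f(x) - f(4)| = |-5x + 8 - (-12)| = |-5(x - 4)| = 5|x - 4|.
We need 5|x - 4| < 1/125, i.e. |x - 4| < 1/125 / 5 = 1/625.
So any delta <= 1/625 works. Conversely, if delta > 1/625, then x = 4 + 1/625 satisfies |x - 4| = 1/625 < delta but |f(x) - f(4)| = 5 * 1/625 = 1/125, which is not < 1/125; so no larger delta works.
Hence the largest such delta is 1/625.

1/625


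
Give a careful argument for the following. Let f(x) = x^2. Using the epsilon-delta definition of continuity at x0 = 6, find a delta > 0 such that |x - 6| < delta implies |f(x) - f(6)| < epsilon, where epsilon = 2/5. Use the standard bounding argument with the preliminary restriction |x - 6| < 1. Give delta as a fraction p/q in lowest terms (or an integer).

Factor: |x^2 - (6)^2| = |x - 6| * |x + 6|.
Impose |x - 6| < 1 first. Then |x + 6| = |(x - 6) + 2*(6)| <= |x - 6| + 2*|6| < 1 + 12 = 13.
So |x^2 - (6)^2| < delta * 13.
We need delta * 13 <= 2/5, i.e. delta <= 2/5/13 = 2/65.
Since 2/65 < 1, this is tighter than 1; take delta = 2/65.
So delta = 2/65 works.

2/65


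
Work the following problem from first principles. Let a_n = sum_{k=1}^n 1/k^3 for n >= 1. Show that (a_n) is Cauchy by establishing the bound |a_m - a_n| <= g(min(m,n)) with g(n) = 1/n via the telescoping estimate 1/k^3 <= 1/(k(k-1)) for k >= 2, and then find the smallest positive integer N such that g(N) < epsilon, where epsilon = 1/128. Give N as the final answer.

For m > n >= 1: |a_m - a_n| = sum_{k=n+1}^m 1/k^3.
Use 1/k^3 <= 1/(k(k-1)) = 1/(k-1) - 1/k for k >= 2 (which holds since k^3 >= k^2 >= k(k-1) for k >= 2):
sum_{k=n+1}^m 1/k^3 <= sum_{k=n+1}^m (1/(k-1) - 1/k) = 1/n - 1/m <= 1/n.
By symmetry the same bound holds with n,m swapped, so |a_m - a_n| <= 1/min(m,n) = g(min(m,n)). Since g(n) -> 0, (a_n) is Cauchy.
Now solve g(N) < 1/128: 1/N < 1/128 <=> N > 1/(1/128) = 128.
The smallest integer strictly greater than 128 is N = 129.
Check: g(129) = 1/129 < 1/128; g(128) = 1/128 >= 1/128. So N = 129.

129
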